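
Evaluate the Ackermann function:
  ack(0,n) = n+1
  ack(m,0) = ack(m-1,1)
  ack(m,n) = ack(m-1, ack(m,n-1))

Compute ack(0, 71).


ack(0, 71) = 72
Result: ack(0, 71) = 72

72


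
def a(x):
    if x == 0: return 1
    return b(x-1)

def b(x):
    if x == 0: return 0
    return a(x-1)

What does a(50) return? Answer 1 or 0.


a(50) = b(49)
b(49) = a(48)
a(48) = b(47)
b(47) = a(46)
a(46) = b(45)
b(45) = a(44)
a(44) = b(43)
b(43) = a(42)
a(42) = b(41)
b(41) = a(40)
a(40) = b(39)
b(39) = a(38)
a(38) = b(37)
b(37) = a(36)
a(36) = b(35)
b(35) = a(34)
a(34) = b(33)
b(33) = a(32)
a(32) = b(31)
b(31) = a(30)
a(30) = b(29)
b(29) = a(28)
a(28) = b(27)
b(27) = a(26)
a(26) = b(25)
b(25) = a(24)
a(24) = b(23)
b(23) = a(22)
a(22) = b(21)
b(21) = a(20)
a(20) = b(19)
b(19) = a(18)
a(18) = b(17)
b(17) = a(16)
a(16) = b(15)
b(15) = a(14)
a(14) = b(13)
b(13) = a(12)
a(12) = b(11)
b(11) = a(10)
a(10) = b(9)
b(9) = a(8)
a(8) = b(7)
b(7) = a(6)
a(6) = b(5)
b(5) = a(4)
a(4) = b(3)
b(3) = a(2)
a(2) = b(1)
b(1) = a(0)
a(0) = 1  (base case)
Result: 1

1


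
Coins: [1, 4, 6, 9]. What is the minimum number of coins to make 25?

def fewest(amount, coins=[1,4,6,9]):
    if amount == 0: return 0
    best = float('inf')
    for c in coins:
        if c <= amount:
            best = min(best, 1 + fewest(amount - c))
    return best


Building up with DP:
fewest(0) = 0
fewest(1) = min(1+fewest(0)=1+0=1) = 1
fewest(2) = min(1+fewest(1)=1+1=2) = 2
fewest(3) = min(1+fewest(2)=1+2=3) = 3
fewest(4) = min(1+fewest(3)=1+3=4, 1+fewest(0)=1+0=1) = 1
fewest(5) = min(1+fewest(4)=1+1=2, 1+fewest(1)=1+1=2) = 2
fewest(6) = min(1+fewest(5)=1+2=3, 1+fewest(2)=1+2=3, 1+fewest(0)=1+0=1) = 1
fewest(7) = min(1+fewest(6)=1+1=2, 1+fewest(3)=1+3=4, 1+fewest(1)=1+1=2) = 2
fewest(8) = min(1+fewest(7)=1+2=3, 1+fewest(4)=1+1=2, 1+fewest(2)=1+2=3) = 2
fewest(9) = min(1+fewest(8)=1+2=3, 1+fewest(5)=1+2=3, 1+fewest(3)=1+3=4, 1+fewest(0)=1+0=1) = 1
fewest(10) = min(1+fewest(9)=1+1=2, 1+fewest(6)=1+1=2, 1+fewest(4)=1+1=2, 1+fewest(1)=1+1=2) = 2
fewest(11) = min(1+fewest(10)=1+2=3, 1+fewest(7)=1+2=3, 1+fewest(5)=1+2=3, 1+fewest(2)=1+2=3) = 3
fewest(12) = min(1+fewest(11)=1+3=4, 1+fewest(8)=1+2=3, 1+fewest(6)=1+1=2, 1+fewest(3)=1+3=4) = 2
fewest(13) = min(1+fewest(12)=1+2=3, 1+fewest(9)=1+1=2, 1+fewest(7)=1+2=3, 1+fewest(4)=1+1=2) = 2
fewest(14) = min(1+fewest(13)=1+2=3, 1+fewest(10)=1+2=3, 1+fewest(8)=1+2=3, 1+fewest(5)=1+2=3) = 3
fewest(15) = min(1+fewest(14)=1+3=4, 1+fewest(11)=1+3=4, 1+fewest(9)=1+1=2, 1+fewest(6)=1+1=2) = 2
fewest(16) = min(1+fewest(15)=1+2=3, 1+fewest(12)=1+2=3, 1+fewest(10)=1+2=3, 1+fewest(7)=1+2=3) = 3
fewest(17) = min(1+fewest(16)=1+3=4, 1+fewest(13)=1+2=3, 1+fewest(11)=1+3=4, 1+fewest(8)=1+2=3) = 3
fewest(18) = min(1+fewest(17)=1+3=4, 1+fewest(14)=1+3=4, 1+fewest(12)=1+2=3, 1+fewest(9)=1+1=2) = 2
fewest(19) = min(1+fewest(18)=1+2=3, 1+fewest(15)=1+2=3, 1+fewest(13)=1+2=3, 1+fewest(10)=1+2=3) = 3
fewest(20) = min(1+fewest(19)=1+3=4, 1+fewest(16)=1+3=4, 1+fewest(14)=1+3=4, 1+fewest(11)=1+3=4) = 4
fewest(21) = min(1+fewest(20)=1+4=5, 1+fewest(17)=1+3=4, 1+fewest(15)=1+2=3, 1+fewest(12)=1+2=3) = 3
fewest(22) = min(1+fewest(21)=1+3=4, 1+fewest(18)=1+2=3, 1+fewest(16)=1+3=4, 1+fewest(13)=1+2=3) = 3
fewest(23) = min(1+fewest(22)=1+3=4, 1+fewest(19)=1+3=4, 1+fewest(17)=1+3=4, 1+fewest(14)=1+3=4) = 4
fewest(24) = min(1+fewest(23)=1+4=5, 1+fewest(20)=1+4=5, 1+fewest(18)=1+2=3, 1+fewest(15)=1+2=3) = 3
fewest(25) = min(1+fewest(24)=1+3=4, 1+fewest(21)=1+3=4, 1+fewest(19)=1+3=4, 1+fewest(16)=1+3=4) = 4

4


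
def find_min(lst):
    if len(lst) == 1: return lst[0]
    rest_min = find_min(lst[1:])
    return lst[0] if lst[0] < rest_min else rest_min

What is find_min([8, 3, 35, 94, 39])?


find_min([8, 3, 35, 94, 39]): compare 8 with find_min([3, 35, 94, 39])
find_min([3, 35, 94, 39]): compare 3 with find_min([35, 94, 39])
find_min([35, 94, 39]): compare 35 with find_min([94, 39])
find_min([94, 39]): compare 94 with find_min([39])
find_min([39]) = 39  (base case)
Compare 94 with 39 -> 39
Compare 35 with 39 -> 35
Compare 3 with 35 -> 3
Compare 8 with 3 -> 3

3


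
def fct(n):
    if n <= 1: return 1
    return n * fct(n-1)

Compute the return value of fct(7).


fct(7)
= 7 * fct(6)
= 7 * 6 * fct(5)
= 7 * 6 * 5 * fct(4)
= 7 * 6 * 5 * 4 * fct(3)
= 7 * 6 * 5 * 4 * 3 * fct(2)
= 7 * 6 * 5 * 4 * 3 * 2 * fct(1)
= 7 * 6 * 5 * 4 * 3 * 2 * 1
= 5040

5040


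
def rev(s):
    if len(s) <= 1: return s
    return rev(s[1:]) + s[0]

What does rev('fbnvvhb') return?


rev('fbnvvhb') = rev('bnvvhb') + 'f'
rev('bnvvhb') = rev('nvvhb') + 'b'
rev('nvvhb') = rev('vvhb') + 'n'
rev('vvhb') = rev('vhb') + 'v'
rev('vhb') = rev('hb') + 'v'
rev('hb') = rev('b') + 'h'
rev('b') = 'b'  (base case)
Concatenating: 'b' + 'h' + 'v' + 'v' + 'n' + 'b' + 'f' = 'bhvvnbf'

bhvvnbf


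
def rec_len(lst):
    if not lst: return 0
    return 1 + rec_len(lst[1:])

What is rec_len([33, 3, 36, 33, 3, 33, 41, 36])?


rec_len([33, 3, 36, 33, 3, 33, 41, 36]) = 1 + rec_len([3, 36, 33, 3, 33, 41, 36])
rec_len([3, 36, 33, 3, 33, 41, 36]) = 1 + rec_len([36, 33, 3, 33, 41, 36])
rec_len([36, 33, 3, 33, 41, 36]) = 1 + rec_len([33, 3, 33, 41, 36])
rec_len([33, 3, 33, 41, 36]) = 1 + rec_len([3, 33, 41, 36])
rec_len([3, 33, 41, 36]) = 1 + rec_len([33, 41, 36])
rec_len([33, 41, 36]) = 1 + rec_len([41, 36])
rec_len([41, 36]) = 1 + rec_len([36])
rec_len([36]) = 1 + rec_len([])
rec_len([]) = 0  (base case)
Unwinding: 1 + 1 + 1 + 1 + 1 + 1 + 1 + 1 + 0 = 8

8


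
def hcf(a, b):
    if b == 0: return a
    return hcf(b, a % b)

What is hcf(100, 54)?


hcf(100, 54) = hcf(54, 46)
hcf(54, 46) = hcf(46, 8)
hcf(46, 8) = hcf(8, 6)
hcf(8, 6) = hcf(6, 2)
hcf(6, 2) = hcf(2, 0)
hcf(2, 0) = 2  (base case)

2


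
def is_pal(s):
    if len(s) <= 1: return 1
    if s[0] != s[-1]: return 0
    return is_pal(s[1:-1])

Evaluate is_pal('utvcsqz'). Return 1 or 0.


is_pal('utvcsqz'): s[0]='u' != s[-1]='z' -> return 0
Result: 0 (not a palindrome)

0


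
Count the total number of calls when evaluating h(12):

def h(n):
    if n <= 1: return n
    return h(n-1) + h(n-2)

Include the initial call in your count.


Let C(n) = total calls for h(n)
C(0) = 1, C(1) = 1
C(2) = 1 + C(1) + C(0) = 1 + 1 + 1 = 3
C(3) = 1 + C(2) + C(1) = 1 + 3 + 1 = 5
C(4) = 1 + C(3) + C(2) = 1 + 5 + 3 = 9
C(5) = 1 + C(4) + C(3) = 1 + 9 + 5 = 15
C(6) = 1 + C(5) + C(4) = 1 + 15 + 9 = 25
C(7) = 1 + C(6) + C(5) = 1 + 25 + 15 = 41
C(8) = 1 + C(7) + C(6) = 1 + 41 + 25 = 67
C(9) = 1 + C(8) + C(7) = 1 + 67 + 41 = 109
C(10) = 1 + C(9) + C(8) = 1 + 109 + 67 = 177
C(11) = 1 + C(10) + C(9) = 1 + 177 + 109 = 287
C(12) = 1 + C(11) + C(10) = 1 + 287 + 177 = 465

465


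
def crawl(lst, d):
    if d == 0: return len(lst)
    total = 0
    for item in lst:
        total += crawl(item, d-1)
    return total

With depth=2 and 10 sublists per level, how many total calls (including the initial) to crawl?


At depth 0 (root): 1 call
At depth 1: each of 1 parents calls crawl on 10 children = 10 calls
At depth 2: each of 10 parents calls crawl on 10 children = 100 calls
Total: 1 + 10 + 100 = 111

111


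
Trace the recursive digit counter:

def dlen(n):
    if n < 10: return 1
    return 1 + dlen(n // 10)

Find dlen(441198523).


dlen(441198523) = 1 + dlen(44119852)
dlen(44119852) = 1 + dlen(4411985)
dlen(4411985) = 1 + dlen(441198)
dlen(441198) = 1 + dlen(44119)
dlen(44119) = 1 + dlen(4411)
dlen(4411) = 1 + dlen(441)
dlen(441) = 1 + dlen(44)
dlen(44) = 1 + dlen(4)
dlen(4) = 1  (base case: 4 < 10)
Unwinding: 1 + 1 + 1 + 1 + 1 + 1 + 1 + 1 + 1 = 9

9


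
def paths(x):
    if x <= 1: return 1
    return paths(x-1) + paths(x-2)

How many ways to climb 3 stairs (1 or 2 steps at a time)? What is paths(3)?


Building up from base cases:
paths(0) = 1
paths(1) = 1
paths(2) = paths(1) + paths(0) = 1 + 1 = 2
paths(3) = paths(2) + paths(1) = 2 + 1 = 3

3


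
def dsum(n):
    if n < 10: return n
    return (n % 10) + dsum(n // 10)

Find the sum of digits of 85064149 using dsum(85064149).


dsum(85064149) = 9 + dsum(8506414)
dsum(8506414) = 4 + dsum(850641)
dsum(850641) = 1 + dsum(85064)
dsum(85064) = 4 + dsum(8506)
dsum(8506) = 6 + dsum(850)
dsum(850) = 0 + dsum(85)
dsum(85) = 5 + dsum(8)
dsum(8) = 8  (base case)
Total: 9 + 4 + 1 + 4 + 6 + 0 + 5 + 8 = 37

37


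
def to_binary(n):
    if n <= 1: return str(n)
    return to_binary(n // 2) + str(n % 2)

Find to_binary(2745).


to_binary(2745) = to_binary(1372) + '1'
to_binary(1372) = to_binary(686) + '0'
to_binary(686) = to_binary(343) + '0'
to_binary(343) = to_binary(171) + '1'
to_binary(171) = to_binary(85) + '1'
to_binary(85) = to_binary(42) + '1'
to_binary(42) = to_binary(21) + '0'
to_binary(21) = to_binary(10) + '1'
to_binary(10) = to_binary(5) + '0'
to_binary(5) = to_binary(2) + '1'
to_binary(2) = to_binary(1) + '0'
to_binary(1) = '1'  (base case)
Concatenating: '1' + '0' + '1' + '0' + '1' + '0' + '1' + '1' + '1' + '0' + '0' + '1' = '101010111001'

101010111001


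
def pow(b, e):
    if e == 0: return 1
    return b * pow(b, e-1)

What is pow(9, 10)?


pow(9, 10)
= 9 * pow(9, 9)
= 9 * 9 * pow(9, 8)
= 9 * 9 * 9 * pow(9, 7)
= 9 * 9 * 9 * 9 * pow(9, 6)
= 9 * 9 * 9 * 9 * 9 * pow(9, 5)
= 9 * 9 * 9 * 9 * 9 * 9 * pow(9, 4)
= 9 * 9 * 9 * 9 * 9 * 9 * 9 * pow(9, 3)
= 9 * 9 * 9 * 9 * 9 * 9 * 9 * 9 * pow(9, 2)
= 9 * 9 * 9 * 9 * 9 * 9 * 9 * 9 * 9 * pow(9, 1)
= 9 * 9 * 9 * 9 * 9 * 9 * 9 * 9 * 9 * 9 * pow(9, 0)
= 9 * 9 * 9 * 9 * 9 * 9 * 9 * 9 * 9 * 9 * 1
= 3486784401

3486784401


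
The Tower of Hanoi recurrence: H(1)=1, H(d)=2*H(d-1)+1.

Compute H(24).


H(24) = 2 * H(23) + 1
H(23) = 2 * H(22) + 1
H(22) = 2 * H(21) + 1
H(21) = 2 * H(20) + 1
H(20) = 2 * H(19) + 1
H(19) = 2 * H(18) + 1
H(18) = 2 * H(17) + 1
H(17) = 2 * H(16) + 1
H(16) = 2 * H(15) + 1
H(15) = 2 * H(14) + 1
H(14) = 2 * H(13) + 1
H(13) = 2 * H(12) + 1
H(12) = 2 * H(11) + 1
H(11) = 2 * H(10) + 1
H(10) = 2 * H(9) + 1
H(9) = 2 * H(8) + 1
H(8) = 2 * H(7) + 1
H(7) = 2 * H(6) + 1
H(6) = 2 * H(5) + 1
H(5) = 2 * H(4) + 1
H(4) = 2 * H(3) + 1
H(3) = 2 * H(2) + 1
H(2) = 2 * H(1) + 1
H(1) = 1  (base case)
H(2) = 2 * 1 + 1 = 3
H(3) = 2 * 3 + 1 = 7
H(4) = 2 * 7 + 1 = 15
H(5) = 2 * 15 + 1 = 31
H(6) = 2 * 31 + 1 = 63
H(7) = 2 * 63 + 1 = 127
H(8) = 2 * 127 + 1 = 255
H(9) = 2 * 255 + 1 = 511
H(10) = 2 * 511 + 1 = 1023
H(11) = 2 * 1023 + 1 = 2047
H(12) = 2 * 2047 + 1 = 4095
H(13) = 2 * 4095 + 1 = 8191
H(14) = 2 * 8191 + 1 = 16383
H(15) = 2 * 16383 + 1 = 32767
H(16) = 2 * 32767 + 1 = 65535
H(17) = 2 * 65535 + 1 = 131071
H(18) = 2 * 131071 + 1 = 262143
H(19) = 2 * 262143 + 1 = 524287
H(20) = 2 * 524287 + 1 = 1048575
H(21) = 2 * 1048575 + 1 = 2097151
H(22) = 2 * 2097151 + 1 = 4194303
H(23) = 2 * 4194303 + 1 = 8388607
H(24) = 2 * 8388607 + 1 = 16777215

16777215


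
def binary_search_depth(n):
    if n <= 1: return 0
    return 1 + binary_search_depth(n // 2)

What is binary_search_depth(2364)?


2364 / 2 = 1182
1182 / 2 = 591
591 / 2 = 295
295 / 2 = 147
147 / 2 = 73
73 / 2 = 36
36 / 2 = 18
18 / 2 = 9
9 / 2 = 4
4 / 2 = 2
2 / 2 = 1
Reached 1 after 11 halvings

11


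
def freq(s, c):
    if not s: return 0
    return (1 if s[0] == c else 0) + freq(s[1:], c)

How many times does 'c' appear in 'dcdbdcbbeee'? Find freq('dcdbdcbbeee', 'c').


s[0]='d' != 'c' -> 0
s[0]='c' == 'c' -> 1
s[0]='d' != 'c' -> 0
s[0]='b' != 'c' -> 0
s[0]='d' != 'c' -> 0
s[0]='c' == 'c' -> 1
s[0]='b' != 'c' -> 0
s[0]='b' != 'c' -> 0
s[0]='e' != 'c' -> 0
s[0]='e' != 'c' -> 0
s[0]='e' != 'c' -> 0
Sum: 0 + 1 + 0 + 0 + 0 + 1 + 0 + 0 + 0 + 0 + 0 = 2

2


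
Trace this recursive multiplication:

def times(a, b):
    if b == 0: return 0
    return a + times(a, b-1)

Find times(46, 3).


times(46, 3) = 46 + times(46, 2)
times(46, 2) = 46 + times(46, 1)
times(46, 1) = 46 + times(46, 0)
times(46, 0) = 0  (base case)
Total: 46 + 46 + 46 + 0 = 138

138


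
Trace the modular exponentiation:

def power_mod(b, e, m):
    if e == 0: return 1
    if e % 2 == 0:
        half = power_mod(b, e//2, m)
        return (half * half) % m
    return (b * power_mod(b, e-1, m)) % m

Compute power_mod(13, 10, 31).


power_mod(13, 10, 31): e is even, compute power_mod(13, 5, 31)
  power_mod(13, 5, 31): e is odd, compute power_mod(13, 4, 31)
    power_mod(13, 4, 31): e is even, compute power_mod(13, 2, 31)
      power_mod(13, 2, 31): e is even, compute power_mod(13, 1, 31)
        power_mod(13, 1, 31): e is odd, compute power_mod(13, 0, 31)
          power_mod(13, 0, 31) = 1
        (13 * 1) % 31 = 13
      half=13, (13*13) % 31 = 14
    half=14, (14*14) % 31 = 10
  (13 * 10) % 31 = 6
half=6, (6*6) % 31 = 5

5


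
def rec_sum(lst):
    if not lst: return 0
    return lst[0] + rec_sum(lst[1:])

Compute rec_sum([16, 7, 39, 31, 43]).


rec_sum([16, 7, 39, 31, 43]) = 16 + rec_sum([7, 39, 31, 43])
rec_sum([7, 39, 31, 43]) = 7 + rec_sum([39, 31, 43])
rec_sum([39, 31, 43]) = 39 + rec_sum([31, 43])
rec_sum([31, 43]) = 31 + rec_sum([43])
rec_sum([43]) = 43 + rec_sum([])
rec_sum([]) = 0  (base case)
Total: 16 + 7 + 39 + 31 + 43 + 0 = 136

136


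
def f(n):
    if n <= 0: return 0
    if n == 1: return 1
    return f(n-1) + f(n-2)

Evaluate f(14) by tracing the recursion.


Computing f(14) bottom-up:
f(0) = 0
f(1) = 1
f(2) = f(1) + f(0) = 1 + 0 = 1
f(3) = f(2) + f(1) = 1 + 1 = 2
f(4) = f(3) + f(2) = 2 + 1 = 3
f(5) = f(4) + f(3) = 3 + 2 = 5
f(6) = f(5) + f(4) = 5 + 3 = 8
f(7) = f(6) + f(5) = 8 + 5 = 13
f(8) = f(7) + f(6) = 13 + 8 = 21
f(9) = f(8) + f(7) = 21 + 13 = 34
f(10) = f(9) + f(8) = 34 + 21 = 55
f(11) = f(10) + f(9) = 55 + 34 = 89
f(12) = f(11) + f(10) = 89 + 55 = 144
f(13) = f(12) + f(11) = 144 + 89 = 233
f(14) = f(13) + f(12) = 233 + 144 = 377

377


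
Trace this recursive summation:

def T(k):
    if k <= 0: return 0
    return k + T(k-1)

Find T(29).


T(29)
= 29 + 28 + 27 + 26 + 25 + 24 + 23 + 22 + 21 + 20 + 19 + 18 + 17 + 16 + 15 + 14 + 13 + 12 + 11 + 10 + 9 + 8 + 7 + 6 + 5 + 4 + 3 + 2 + 1 + T(0)
= 29 + 28 + 27 + 26 + 25 + 24 + 23 + 22 + 21 + 20 + 19 + 18 + 17 + 16 + 15 + 14 + 13 + 12 + 11 + 10 + 9 + 8 + 7 + 6 + 5 + 4 + 3 + 2 + 1 + 0
= 435

435


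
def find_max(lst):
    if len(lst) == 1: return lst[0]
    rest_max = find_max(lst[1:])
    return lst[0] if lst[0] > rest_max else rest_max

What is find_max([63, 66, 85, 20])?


find_max([63, 66, 85, 20]): compare 63 with find_max([66, 85, 20])
find_max([66, 85, 20]): compare 66 with find_max([85, 20])
find_max([85, 20]): compare 85 with find_max([20])
find_max([20]) = 20  (base case)
Compare 85 with 20 -> 85
Compare 66 with 85 -> 85
Compare 63 with 85 -> 85

85


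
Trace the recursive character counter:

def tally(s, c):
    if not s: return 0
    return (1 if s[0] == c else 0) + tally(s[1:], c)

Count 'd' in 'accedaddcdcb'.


s[0]='a' != 'd' -> 0
s[0]='c' != 'd' -> 0
s[0]='c' != 'd' -> 0
s[0]='e' != 'd' -> 0
s[0]='d' == 'd' -> 1
s[0]='a' != 'd' -> 0
s[0]='d' == 'd' -> 1
s[0]='d' == 'd' -> 1
s[0]='c' != 'd' -> 0
s[0]='d' == 'd' -> 1
s[0]='c' != 'd' -> 0
s[0]='b' != 'd' -> 0
Sum: 0 + 0 + 0 + 0 + 1 + 0 + 1 + 1 + 0 + 1 + 0 + 0 = 4

4


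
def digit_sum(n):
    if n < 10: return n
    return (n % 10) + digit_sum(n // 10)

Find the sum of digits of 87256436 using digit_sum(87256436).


digit_sum(87256436) = 6 + digit_sum(8725643)
digit_sum(8725643) = 3 + digit_sum(872564)
digit_sum(872564) = 4 + digit_sum(87256)
digit_sum(87256) = 6 + digit_sum(8725)
digit_sum(8725) = 5 + digit_sum(872)
digit_sum(872) = 2 + digit_sum(87)
digit_sum(87) = 7 + digit_sum(8)
digit_sum(8) = 8  (base case)
Total: 6 + 3 + 4 + 6 + 5 + 2 + 7 + 8 = 41

41


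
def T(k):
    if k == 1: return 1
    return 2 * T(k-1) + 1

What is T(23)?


T(23) = 2 * T(22) + 1
T(22) = 2 * T(21) + 1
T(21) = 2 * T(20) + 1
T(20) = 2 * T(19) + 1
T(19) = 2 * T(18) + 1
T(18) = 2 * T(17) + 1
T(17) = 2 * T(16) + 1
T(16) = 2 * T(15) + 1
T(15) = 2 * T(14) + 1
T(14) = 2 * T(13) + 1
T(13) = 2 * T(12) + 1
T(12) = 2 * T(11) + 1
T(11) = 2 * T(10) + 1
T(10) = 2 * T(9) + 1
T(9) = 2 * T(8) + 1
T(8) = 2 * T(7) + 1
T(7) = 2 * T(6) + 1
T(6) = 2 * T(5) + 1
T(5) = 2 * T(4) + 1
T(4) = 2 * T(3) + 1
T(3) = 2 * T(2) + 1
T(2) = 2 * T(1) + 1
T(1) = 1  (base case)
T(2) = 2 * 1 + 1 = 3
T(3) = 2 * 3 + 1 = 7
T(4) = 2 * 7 + 1 = 15
T(5) = 2 * 15 + 1 = 31
T(6) = 2 * 31 + 1 = 63
T(7) = 2 * 63 + 1 = 127
T(8) = 2 * 127 + 1 = 255
T(9) = 2 * 255 + 1 = 511
T(10) = 2 * 511 + 1 = 1023
T(11) = 2 * 1023 + 1 = 2047
T(12) = 2 * 2047 + 1 = 4095
T(13) = 2 * 4095 + 1 = 8191
T(14) = 2 * 8191 + 1 = 16383
T(15) = 2 * 16383 + 1 = 32767
T(16) = 2 * 32767 + 1 = 65535
T(17) = 2 * 65535 + 1 = 131071
T(18) = 2 * 131071 + 1 = 262143
T(19) = 2 * 262143 + 1 = 524287
T(20) = 2 * 524287 + 1 = 1048575
T(21) = 2 * 1048575 + 1 = 2097151
T(22) = 2 * 2097151 + 1 = 4194303
T(23) = 2 * 4194303 + 1 = 8388607

8388607


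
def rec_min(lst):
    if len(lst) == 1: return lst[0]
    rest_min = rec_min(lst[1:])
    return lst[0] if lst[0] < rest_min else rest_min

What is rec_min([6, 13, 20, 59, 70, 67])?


rec_min([6, 13, 20, 59, 70, 67]): compare 6 with rec_min([13, 20, 59, 70, 67])
rec_min([13, 20, 59, 70, 67]): compare 13 with rec_min([20, 59, 70, 67])
rec_min([20, 59, 70, 67]): compare 20 with rec_min([59, 70, 67])
rec_min([59, 70, 67]): compare 59 with rec_min([70, 67])
rec_min([70, 67]): compare 70 with rec_min([67])
rec_min([67]) = 67  (base case)
Compare 70 with 67 -> 67
Compare 59 with 67 -> 59
Compare 20 with 59 -> 20
Compare 13 with 20 -> 13
Compare 6 with 13 -> 6

6


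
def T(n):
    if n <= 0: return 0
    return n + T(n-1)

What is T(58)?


T(58)
= 58 + 57 + 56 + 55 + 54 + 53 + 52 + 51 + 50 + 49 + 48 + 47 + 46 + 45 + 44 + 43 + 42 + 41 + 40 + 39 + 38 + 37 + 36 + 35 + 34 + 33 + 32 + 31 + 30 + 29 + 28 + 27 + 26 + 25 + 24 + 23 + 22 + 21 + 20 + 19 + 18 + 17 + 16 + 15 + 14 + 13 + 12 + 11 + 10 + 9 + 8 + 7 + 6 + 5 + 4 + 3 + 2 + 1 + T(0)
= 58 + 57 + 56 + 55 + 54 + 53 + 52 + 51 + 50 + 49 + 48 + 47 + 46 + 45 + 44 + 43 + 42 + 41 + 40 + 39 + 38 + 37 + 36 + 35 + 34 + 33 + 32 + 31 + 30 + 29 + 28 + 27 + 26 + 25 + 24 + 23 + 22 + 21 + 20 + 19 + 18 + 17 + 16 + 15 + 14 + 13 + 12 + 11 + 10 + 9 + 8 + 7 + 6 + 5 + 4 + 3 + 2 + 1 + 0
= 1711

1711


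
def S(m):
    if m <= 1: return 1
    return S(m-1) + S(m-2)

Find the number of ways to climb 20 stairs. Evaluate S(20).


Building up from base cases:
S(0) = 1
S(1) = 1
S(2) = S(1) + S(0) = 1 + 1 = 2
S(3) = S(2) + S(1) = 2 + 1 = 3
S(4) = S(3) + S(2) = 3 + 2 = 5
S(5) = S(4) + S(3) = 5 + 3 = 8
S(6) = S(5) + S(4) = 8 + 5 = 13
S(7) = S(6) + S(5) = 13 + 8 = 21
S(8) = S(7) + S(6) = 21 + 13 = 34
S(9) = S(8) + S(7) = 34 + 21 = 55
S(10) = S(9) + S(8) = 55 + 34 = 89
S(11) = S(10) + S(9) = 89 + 55 = 144
S(12) = S(11) + S(10) = 144 + 89 = 233
S(13) = S(12) + S(11) = 233 + 144 = 377
S(14) = S(13) + S(12) = 377 + 233 = 610
S(15) = S(14) + S(13) = 610 + 377 = 987
S(16) = S(15) + S(14) = 987 + 610 = 1597
S(17) = S(16) + S(15) = 1597 + 987 = 2584
S(18) = S(17) + S(16) = 2584 + 1597 = 4181
S(19) = S(18) + S(17) = 4181 + 2584 = 6765
S(20) = S(19) + S(18) = 6765 + 4181 = 10946

10946


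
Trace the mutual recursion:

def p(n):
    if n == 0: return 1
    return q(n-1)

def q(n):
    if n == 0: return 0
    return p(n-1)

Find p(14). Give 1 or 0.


p(14) = q(13)
q(13) = p(12)
p(12) = q(11)
q(11) = p(10)
p(10) = q(9)
q(9) = p(8)
p(8) = q(7)
q(7) = p(6)
p(6) = q(5)
q(5) = p(4)
p(4) = q(3)
q(3) = p(2)
p(2) = q(1)
q(1) = p(0)
p(0) = 1  (base case)
Result: 1

1


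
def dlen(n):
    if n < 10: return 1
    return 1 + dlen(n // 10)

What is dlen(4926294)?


dlen(4926294) = 1 + dlen(492629)
dlen(492629) = 1 + dlen(49262)
dlen(49262) = 1 + dlen(4926)
dlen(4926) = 1 + dlen(492)
dlen(492) = 1 + dlen(49)
dlen(49) = 1 + dlen(4)
dlen(4) = 1  (base case: 4 < 10)
Unwinding: 1 + 1 + 1 + 1 + 1 + 1 + 1 = 7

7


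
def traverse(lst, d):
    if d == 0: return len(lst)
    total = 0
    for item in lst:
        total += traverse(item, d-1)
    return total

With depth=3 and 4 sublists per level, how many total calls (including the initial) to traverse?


At depth 0 (root): 1 call
At depth 1: each of 1 parents calls traverse on 4 children = 4 calls
At depth 2: each of 4 parents calls traverse on 4 children = 16 calls
At depth 3: each of 16 parents calls traverse on 4 children = 64 calls
Total: 1 + 4 + 16 + 64 = 85

85


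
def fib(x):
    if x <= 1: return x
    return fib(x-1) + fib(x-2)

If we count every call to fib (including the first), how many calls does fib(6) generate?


Let C(n) = total calls for fib(n)
C(0) = 1, C(1) = 1
C(2) = 1 + C(1) + C(0) = 1 + 1 + 1 = 3
C(3) = 1 + C(2) + C(1) = 1 + 3 + 1 = 5
C(4) = 1 + C(3) + C(2) = 1 + 5 + 3 = 9
C(5) = 1 + C(4) + C(3) = 1 + 9 + 5 = 15
C(6) = 1 + C(5) + C(4) = 1 + 15 + 9 = 25

25


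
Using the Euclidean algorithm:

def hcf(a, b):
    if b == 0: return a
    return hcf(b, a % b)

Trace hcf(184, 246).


hcf(184, 246) = hcf(246, 184)
hcf(246, 184) = hcf(184, 62)
hcf(184, 62) = hcf(62, 60)
hcf(62, 60) = hcf(60, 2)
hcf(60, 2) = hcf(2, 0)
hcf(2, 0) = 2  (base case)

2


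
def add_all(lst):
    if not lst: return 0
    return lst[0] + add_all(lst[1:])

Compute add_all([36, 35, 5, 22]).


add_all([36, 35, 5, 22]) = 36 + add_all([35, 5, 22])
add_all([35, 5, 22]) = 35 + add_all([5, 22])
add_all([5, 22]) = 5 + add_all([22])
add_all([22]) = 22 + add_all([])
add_all([]) = 0  (base case)
Total: 36 + 35 + 5 + 22 + 0 = 98

98


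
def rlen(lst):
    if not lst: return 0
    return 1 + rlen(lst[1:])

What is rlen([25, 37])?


rlen([25, 37]) = 1 + rlen([37])
rlen([37]) = 1 + rlen([])
rlen([]) = 0  (base case)
Unwinding: 1 + 1 + 0 = 2

2


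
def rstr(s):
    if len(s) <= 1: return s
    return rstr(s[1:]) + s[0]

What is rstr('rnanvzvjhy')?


rstr('rnanvzvjhy') = rstr('nanvzvjhy') + 'r'
rstr('nanvzvjhy') = rstr('anvzvjhy') + 'n'
rstr('anvzvjhy') = rstr('nvzvjhy') + 'a'
rstr('nvzvjhy') = rstr('vzvjhy') + 'n'
rstr('vzvjhy') = rstr('zvjhy') + 'v'
rstr('zvjhy') = rstr('vjhy') + 'z'
rstr('vjhy') = rstr('jhy') + 'v'
rstr('jhy') = rstr('hy') + 'j'
rstr('hy') = rstr('y') + 'h'
rstr('y') = 'y'  (base case)
Concatenating: 'y' + 'h' + 'j' + 'v' + 'z' + 'v' + 'n' + 'a' + 'n' + 'r' = 'yhjvzvnanr'

yhjvzvnanr


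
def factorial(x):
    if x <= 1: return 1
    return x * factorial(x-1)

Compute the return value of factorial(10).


factorial(10)
= 10 * factorial(9)
= 10 * 9 * factorial(8)
= 10 * 9 * 8 * factorial(7)
= 10 * 9 * 8 * 7 * factorial(6)
= 10 * 9 * 8 * 7 * 6 * factorial(5)
= 10 * 9 * 8 * 7 * 6 * 5 * factorial(4)
= 10 * 9 * 8 * 7 * 6 * 5 * 4 * factorial(3)
= 10 * 9 * 8 * 7 * 6 * 5 * 4 * 3 * factorial(2)
= 10 * 9 * 8 * 7 * 6 * 5 * 4 * 3 * 2 * factorial(1)
= 10 * 9 * 8 * 7 * 6 * 5 * 4 * 3 * 2 * 1
= 3628800

3628800


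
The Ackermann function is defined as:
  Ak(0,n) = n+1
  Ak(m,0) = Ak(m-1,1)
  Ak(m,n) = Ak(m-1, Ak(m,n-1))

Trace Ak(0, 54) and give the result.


Ak(0, 54) = 55
Result: Ak(0, 54) = 55

55


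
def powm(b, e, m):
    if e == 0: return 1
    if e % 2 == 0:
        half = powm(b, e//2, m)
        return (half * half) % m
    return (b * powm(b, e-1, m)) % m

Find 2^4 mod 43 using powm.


powm(2, 4, 43): e is even, compute powm(2, 2, 43)
  powm(2, 2, 43): e is even, compute powm(2, 1, 43)
    powm(2, 1, 43): e is odd, compute powm(2, 0, 43)
      powm(2, 0, 43) = 1
    (2 * 1) % 43 = 2
  half=2, (2*2) % 43 = 4
half=4, (4*4) % 43 = 16

16


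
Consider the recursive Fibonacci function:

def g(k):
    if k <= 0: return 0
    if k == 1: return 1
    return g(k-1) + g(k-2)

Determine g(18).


Computing g(18) bottom-up:
g(0) = 0
g(1) = 1
g(2) = g(1) + g(0) = 1 + 0 = 1
g(3) = g(2) + g(1) = 1 + 1 = 2
g(4) = g(3) + g(2) = 2 + 1 = 3
g(5) = g(4) + g(3) = 3 + 2 = 5
g(6) = g(5) + g(4) = 5 + 3 = 8
g(7) = g(6) + g(5) = 8 + 5 = 13
g(8) = g(7) + g(6) = 13 + 8 = 21
g(9) = g(8) + g(7) = 21 + 13 = 34
g(10) = g(9) + g(8) = 34 + 21 = 55
g(11) = g(10) + g(9) = 55 + 34 = 89
g(12) = g(11) + g(10) = 89 + 55 = 144
g(13) = g(12) + g(11) = 144 + 89 = 233
g(14) = g(13) + g(12) = 233 + 144 = 377
g(15) = g(14) + g(13) = 377 + 233 = 610
g(16) = g(15) + g(14) = 610 + 377 = 987
g(17) = g(16) + g(15) = 987 + 610 = 1597
g(18) = g(17) + g(16) = 1597 + 987 = 2584

2584


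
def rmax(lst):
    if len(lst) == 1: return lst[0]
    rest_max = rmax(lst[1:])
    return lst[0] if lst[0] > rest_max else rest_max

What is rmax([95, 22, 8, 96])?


rmax([95, 22, 8, 96]): compare 95 with rmax([22, 8, 96])
rmax([22, 8, 96]): compare 22 with rmax([8, 96])
rmax([8, 96]): compare 8 with rmax([96])
rmax([96]) = 96  (base case)
Compare 8 with 96 -> 96
Compare 22 with 96 -> 96
Compare 95 with 96 -> 96

96


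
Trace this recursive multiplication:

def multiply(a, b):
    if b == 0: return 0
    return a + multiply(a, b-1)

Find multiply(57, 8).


multiply(57, 8) = 57 + multiply(57, 7)
multiply(57, 7) = 57 + multiply(57, 6)
multiply(57, 6) = 57 + multiply(57, 5)
multiply(57, 5) = 57 + multiply(57, 4)
multiply(57, 4) = 57 + multiply(57, 3)
multiply(57, 3) = 57 + multiply(57, 2)
multiply(57, 2) = 57 + multiply(57, 1)
multiply(57, 1) = 57 + multiply(57, 0)
multiply(57, 0) = 0  (base case)
Total: 57 + 57 + 57 + 57 + 57 + 57 + 57 + 57 + 0 = 456

456


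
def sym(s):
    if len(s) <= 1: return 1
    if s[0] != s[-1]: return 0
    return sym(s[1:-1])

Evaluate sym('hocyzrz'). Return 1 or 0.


sym('hocyzrz'): s[0]='h' != s[-1]='z' -> return 0
Result: 0 (not a palindrome)

0


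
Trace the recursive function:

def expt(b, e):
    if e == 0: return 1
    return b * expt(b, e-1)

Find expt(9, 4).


expt(9, 4)
= 9 * expt(9, 3)
= 9 * 9 * expt(9, 2)
= 9 * 9 * 9 * expt(9, 1)
= 9 * 9 * 9 * 9 * expt(9, 0)
= 9 * 9 * 9 * 9 * 1
= 6561

6561


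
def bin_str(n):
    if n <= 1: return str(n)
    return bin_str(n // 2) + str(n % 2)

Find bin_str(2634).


bin_str(2634) = bin_str(1317) + '0'
bin_str(1317) = bin_str(658) + '1'
bin_str(658) = bin_str(329) + '0'
bin_str(329) = bin_str(164) + '1'
bin_str(164) = bin_str(82) + '0'
bin_str(82) = bin_str(41) + '0'
bin_str(41) = bin_str(20) + '1'
bin_str(20) = bin_str(10) + '0'
bin_str(10) = bin_str(5) + '0'
bin_str(5) = bin_str(2) + '1'
bin_str(2) = bin_str(1) + '0'
bin_str(1) = '1'  (base case)
Concatenating: '1' + '0' + '1' + '0' + '0' + '1' + '0' + '0' + '1' + '0' + '1' + '0' = '101001001010'

101001001010


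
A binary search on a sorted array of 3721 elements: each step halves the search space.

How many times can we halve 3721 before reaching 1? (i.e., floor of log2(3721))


3721 / 2 = 1860
1860 / 2 = 930
930 / 2 = 465
465 / 2 = 232
232 / 2 = 116
116 / 2 = 58
58 / 2 = 29
29 / 2 = 14
14 / 2 = 7
7 / 2 = 3
3 / 2 = 1
Reached 1 after 11 halvings

11


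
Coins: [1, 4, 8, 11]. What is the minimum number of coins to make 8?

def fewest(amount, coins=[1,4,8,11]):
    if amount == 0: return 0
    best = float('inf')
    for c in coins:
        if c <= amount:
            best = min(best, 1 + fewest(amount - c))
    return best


Building up with DP:
fewest(0) = 0
fewest(1) = min(1+fewest(0)=1+0=1) = 1
fewest(2) = min(1+fewest(1)=1+1=2) = 2
fewest(3) = min(1+fewest(2)=1+2=3) = 3
fewest(4) = min(1+fewest(3)=1+3=4, 1+fewest(0)=1+0=1) = 1
fewest(5) = min(1+fewest(4)=1+1=2, 1+fewest(1)=1+1=2) = 2
fewest(6) = min(1+fewest(5)=1+2=3, 1+fewest(2)=1+2=3) = 3
fewest(7) = min(1+fewest(6)=1+3=4, 1+fewest(3)=1+3=4) = 4
fewest(8) = min(1+fewest(7)=1+4=5, 1+fewest(4)=1+1=2, 1+fewest(0)=1+0=1) = 1

1


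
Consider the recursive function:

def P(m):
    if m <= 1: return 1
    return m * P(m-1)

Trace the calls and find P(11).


P(11)
= 11 * P(10)
= 11 * 10 * P(9)
= 11 * 10 * 9 * P(8)
= 11 * 10 * 9 * 8 * P(7)
= 11 * 10 * 9 * 8 * 7 * P(6)
= 11 * 10 * 9 * 8 * 7 * 6 * P(5)
= 11 * 10 * 9 * 8 * 7 * 6 * 5 * P(4)
= 11 * 10 * 9 * 8 * 7 * 6 * 5 * 4 * P(3)
= 11 * 10 * 9 * 8 * 7 * 6 * 5 * 4 * 3 * P(2)
= 11 * 10 * 9 * 8 * 7 * 6 * 5 * 4 * 3 * 2 * P(1)
= 11 * 10 * 9 * 8 * 7 * 6 * 5 * 4 * 3 * 2 * 1
= 39916800

39916800


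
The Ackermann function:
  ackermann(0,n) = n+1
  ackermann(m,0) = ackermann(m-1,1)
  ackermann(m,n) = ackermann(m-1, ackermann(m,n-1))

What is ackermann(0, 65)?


ackermann(0, 65) = 66
Result: ackermann(0, 65) = 66

66


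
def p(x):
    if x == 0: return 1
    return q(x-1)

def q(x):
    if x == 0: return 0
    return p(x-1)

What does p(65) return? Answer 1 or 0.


p(65) = q(64)
q(64) = p(63)
p(63) = q(62)
q(62) = p(61)
p(61) = q(60)
q(60) = p(59)
p(59) = q(58)
q(58) = p(57)
p(57) = q(56)
q(56) = p(55)
p(55) = q(54)
q(54) = p(53)
p(53) = q(52)
q(52) = p(51)
p(51) = q(50)
q(50) = p(49)
p(49) = q(48)
q(48) = p(47)
p(47) = q(46)
q(46) = p(45)
p(45) = q(44)
q(44) = p(43)
p(43) = q(42)
q(42) = p(41)
p(41) = q(40)
q(40) = p(39)
p(39) = q(38)
q(38) = p(37)
p(37) = q(36)
q(36) = p(35)
p(35) = q(34)
q(34) = p(33)
p(33) = q(32)
q(32) = p(31)
p(31) = q(30)
q(30) = p(29)
p(29) = q(28)
q(28) = p(27)
p(27) = q(26)
q(26) = p(25)
p(25) = q(24)
q(24) = p(23)
p(23) = q(22)
q(22) = p(21)
p(21) = q(20)
q(20) = p(19)
p(19) = q(18)
q(18) = p(17)
p(17) = q(16)
q(16) = p(15)
p(15) = q(14)
q(14) = p(13)
p(13) = q(12)
q(12) = p(11)
p(11) = q(10)
q(10) = p(9)
p(9) = q(8)
q(8) = p(7)
p(7) = q(6)
q(6) = p(5)
p(5) = q(4)
q(4) = p(3)
p(3) = q(2)
q(2) = p(1)
p(1) = q(0)
q(0) = 0  (base case)
Result: 0

0


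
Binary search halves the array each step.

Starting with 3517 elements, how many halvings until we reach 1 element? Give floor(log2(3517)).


3517 / 2 = 1758
1758 / 2 = 879
879 / 2 = 439
439 / 2 = 219
219 / 2 = 109
109 / 2 = 54
54 / 2 = 27
27 / 2 = 13
13 / 2 = 6
6 / 2 = 3
3 / 2 = 1
Reached 1 after 11 halvings

11


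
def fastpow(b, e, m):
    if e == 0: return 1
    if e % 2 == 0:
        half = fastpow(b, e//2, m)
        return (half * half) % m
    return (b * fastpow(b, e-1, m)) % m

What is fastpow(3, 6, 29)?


fastpow(3, 6, 29): e is even, compute fastpow(3, 3, 29)
  fastpow(3, 3, 29): e is odd, compute fastpow(3, 2, 29)
    fastpow(3, 2, 29): e is even, compute fastpow(3, 1, 29)
      fastpow(3, 1, 29): e is odd, compute fastpow(3, 0, 29)
        fastpow(3, 0, 29) = 1
      (3 * 1) % 29 = 3
    half=3, (3*3) % 29 = 9
  (3 * 9) % 29 = 27
half=27, (27*27) % 29 = 4

4


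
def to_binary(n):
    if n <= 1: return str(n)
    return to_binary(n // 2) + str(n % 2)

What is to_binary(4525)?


to_binary(4525) = to_binary(2262) + '1'
to_binary(2262) = to_binary(1131) + '0'
to_binary(1131) = to_binary(565) + '1'
to_binary(565) = to_binary(282) + '1'
to_binary(282) = to_binary(141) + '0'
to_binary(141) = to_binary(70) + '1'
to_binary(70) = to_binary(35) + '0'
to_binary(35) = to_binary(17) + '1'
to_binary(17) = to_binary(8) + '1'
to_binary(8) = to_binary(4) + '0'
to_binary(4) = to_binary(2) + '0'
to_binary(2) = to_binary(1) + '0'
to_binary(1) = '1'  (base case)
Concatenating: '1' + '0' + '0' + '0' + '1' + '1' + '0' + '1' + '0' + '1' + '1' + '0' + '1' = '1000110101101'

1000110101101


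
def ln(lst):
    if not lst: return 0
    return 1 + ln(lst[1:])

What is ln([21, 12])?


ln([21, 12]) = 1 + ln([12])
ln([12]) = 1 + ln([])
ln([]) = 0  (base case)
Unwinding: 1 + 1 + 0 = 2

2


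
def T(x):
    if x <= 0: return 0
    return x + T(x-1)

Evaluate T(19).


T(19)
= 19 + 18 + 17 + 16 + 15 + 14 + 13 + 12 + 11 + 10 + 9 + 8 + 7 + 6 + 5 + 4 + 3 + 2 + 1 + T(0)
= 19 + 18 + 17 + 16 + 15 + 14 + 13 + 12 + 11 + 10 + 9 + 8 + 7 + 6 + 5 + 4 + 3 + 2 + 1 + 0
= 190

190


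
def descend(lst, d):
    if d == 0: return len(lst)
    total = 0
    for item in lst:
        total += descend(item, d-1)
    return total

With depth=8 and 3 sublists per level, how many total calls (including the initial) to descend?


At depth 0 (root): 1 call
At depth 1: each of 1 parents calls descend on 3 children = 3 calls
At depth 2: each of 3 parents calls descend on 3 children = 9 calls
At depth 3: each of 9 parents calls descend on 3 children = 27 calls
At depth 4: each of 27 parents calls descend on 3 children = 81 calls
At depth 5: each of 81 parents calls descend on 3 children = 243 calls
At depth 6: each of 243 parents calls descend on 3 children = 729 calls
At depth 7: each of 729 parents calls descend on 3 children = 2187 calls
At depth 8: each of 2187 parents calls descend on 3 children = 6561 calls
Total: 1 + 3 + 9 + 27 + 81 + 243 + 729 + 2187 + 6561 = 9841

9841


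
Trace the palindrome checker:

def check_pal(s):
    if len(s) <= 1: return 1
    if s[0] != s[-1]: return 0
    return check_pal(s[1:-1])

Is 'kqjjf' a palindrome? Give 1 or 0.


check_pal('kqjjf'): s[0]='k' != s[-1]='f' -> return 0
Result: 0 (not a palindrome)

0


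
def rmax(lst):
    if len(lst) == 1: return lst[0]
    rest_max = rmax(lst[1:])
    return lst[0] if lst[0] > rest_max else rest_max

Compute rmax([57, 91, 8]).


rmax([57, 91, 8]): compare 57 with rmax([91, 8])
rmax([91, 8]): compare 91 with rmax([8])
rmax([8]) = 8  (base case)
Compare 91 with 8 -> 91
Compare 57 with 91 -> 91

91


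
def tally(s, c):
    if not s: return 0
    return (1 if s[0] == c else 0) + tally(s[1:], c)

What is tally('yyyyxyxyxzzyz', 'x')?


s[0]='y' != 'x' -> 0
s[0]='y' != 'x' -> 0
s[0]='y' != 'x' -> 0
s[0]='y' != 'x' -> 0
s[0]='x' == 'x' -> 1
s[0]='y' != 'x' -> 0
s[0]='x' == 'x' -> 1
s[0]='y' != 'x' -> 0
s[0]='x' == 'x' -> 1
s[0]='z' != 'x' -> 0
s[0]='z' != 'x' -> 0
s[0]='y' != 'x' -> 0
s[0]='z' != 'x' -> 0
Sum: 0 + 0 + 0 + 0 + 1 + 0 + 1 + 0 + 1 + 0 + 0 + 0 + 0 = 3

3


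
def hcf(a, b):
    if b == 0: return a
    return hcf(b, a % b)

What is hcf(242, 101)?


hcf(242, 101) = hcf(101, 40)
hcf(101, 40) = hcf(40, 21)
hcf(40, 21) = hcf(21, 19)
hcf(21, 19) = hcf(19, 2)
hcf(19, 2) = hcf(2, 1)
hcf(2, 1) = hcf(1, 0)
hcf(1, 0) = 1  (base case)

1


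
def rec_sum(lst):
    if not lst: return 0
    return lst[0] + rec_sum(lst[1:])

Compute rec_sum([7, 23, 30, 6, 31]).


rec_sum([7, 23, 30, 6, 31]) = 7 + rec_sum([23, 30, 6, 31])
rec_sum([23, 30, 6, 31]) = 23 + rec_sum([30, 6, 31])
rec_sum([30, 6, 31]) = 30 + rec_sum([6, 31])
rec_sum([6, 31]) = 6 + rec_sum([31])
rec_sum([31]) = 31 + rec_sum([])
rec_sum([]) = 0  (base case)
Total: 7 + 23 + 30 + 6 + 31 + 0 = 97

97


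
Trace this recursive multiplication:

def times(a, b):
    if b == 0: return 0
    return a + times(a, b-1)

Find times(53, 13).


times(53, 13) = 53 + times(53, 12)
times(53, 12) = 53 + times(53, 11)
times(53, 11) = 53 + times(53, 10)
times(53, 10) = 53 + times(53, 9)
times(53, 9) = 53 + times(53, 8)
times(53, 8) = 53 + times(53, 7)
times(53, 7) = 53 + times(53, 6)
times(53, 6) = 53 + times(53, 5)
times(53, 5) = 53 + times(53, 4)
times(53, 4) = 53 + times(53, 3)
times(53, 3) = 53 + times(53, 2)
times(53, 2) = 53 + times(53, 1)
times(53, 1) = 53 + times(53, 0)
times(53, 0) = 0  (base case)
Total: 53 + 53 + 53 + 53 + 53 + 53 + 53 + 53 + 53 + 53 + 53 + 53 + 53 + 0 = 689

689


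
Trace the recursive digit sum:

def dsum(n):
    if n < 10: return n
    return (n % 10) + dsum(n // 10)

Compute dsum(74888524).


dsum(74888524) = 4 + dsum(7488852)
dsum(7488852) = 2 + dsum(748885)
dsum(748885) = 5 + dsum(74888)
dsum(74888) = 8 + dsum(7488)
dsum(7488) = 8 + dsum(748)
dsum(748) = 8 + dsum(74)
dsum(74) = 4 + dsum(7)
dsum(7) = 7  (base case)
Total: 4 + 2 + 5 + 8 + 8 + 8 + 4 + 7 = 46

46


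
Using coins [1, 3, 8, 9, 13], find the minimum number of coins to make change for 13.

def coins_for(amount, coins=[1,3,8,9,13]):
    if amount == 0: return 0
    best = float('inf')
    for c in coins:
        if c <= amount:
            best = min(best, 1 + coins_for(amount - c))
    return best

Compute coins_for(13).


Building up with DP:
coins_for(0) = 0
coins_for(1) = min(1+coins_for(0)=1+0=1) = 1
coins_for(2) = min(1+coins_for(1)=1+1=2) = 2
coins_for(3) = min(1+coins_for(2)=1+2=3, 1+coins_for(0)=1+0=1) = 1
coins_for(4) = min(1+coins_for(3)=1+1=2, 1+coins_for(1)=1+1=2) = 2
coins_for(5) = min(1+coins_for(4)=1+2=3, 1+coins_for(2)=1+2=3) = 3
coins_for(6) = min(1+coins_for(5)=1+3=4, 1+coins_for(3)=1+1=2) = 2
coins_for(7) = min(1+coins_for(6)=1+2=3, 1+coins_for(4)=1+2=3) = 3
coins_for(8) = min(1+coins_for(7)=1+3=4, 1+coins_for(5)=1+3=4, 1+coins_for(0)=1+0=1) = 1
coins_for(9) = min(1+coins_for(8)=1+1=2, 1+coins_for(6)=1+2=3, 1+coins_for(1)=1+1=2, 1+coins_for(0)=1+0=1) = 1
coins_for(10) = min(1+coins_for(9)=1+1=2, 1+coins_for(7)=1+3=4, 1+coins_for(2)=1+2=3, 1+coins_for(1)=1+1=2) = 2
coins_for(11) = min(1+coins_for(10)=1+2=3, 1+coins_for(8)=1+1=2, 1+coins_for(3)=1+1=2, 1+coins_for(2)=1+2=3) = 2
coins_for(12) = min(1+coins_for(11)=1+2=3, 1+coins_for(9)=1+1=2, 1+coins_for(4)=1+2=3, 1+coins_for(3)=1+1=2) = 2
coins_for(13) = min(1+coins_for(12)=1+2=3, 1+coins_for(10)=1+2=3, 1+coins_for(5)=1+3=4, 1+coins_for(4)=1+2=3, 1+coins_for(0)=1+0=1) = 1

1


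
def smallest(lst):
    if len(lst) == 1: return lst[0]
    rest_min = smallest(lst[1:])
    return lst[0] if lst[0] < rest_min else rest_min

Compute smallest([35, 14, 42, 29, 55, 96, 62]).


smallest([35, 14, 42, 29, 55, 96, 62]): compare 35 with smallest([14, 42, 29, 55, 96, 62])
smallest([14, 42, 29, 55, 96, 62]): compare 14 with smallest([42, 29, 55, 96, 62])
smallest([42, 29, 55, 96, 62]): compare 42 with smallest([29, 55, 96, 62])
smallest([29, 55, 96, 62]): compare 29 with smallest([55, 96, 62])
smallest([55, 96, 62]): compare 55 with smallest([96, 62])
smallest([96, 62]): compare 96 with smallest([62])
smallest([62]) = 62  (base case)
Compare 96 with 62 -> 62
Compare 55 with 62 -> 55
Compare 29 with 55 -> 29
Compare 42 with 29 -> 29
Compare 14 with 29 -> 14
Compare 35 with 14 -> 14

14


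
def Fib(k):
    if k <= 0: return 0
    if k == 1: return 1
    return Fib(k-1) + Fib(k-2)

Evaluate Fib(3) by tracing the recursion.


Computing Fib(3) bottom-up:
Fib(0) = 0
Fib(1) = 1
Fib(2) = Fib(1) + Fib(0) = 1 + 0 = 1
Fib(3) = Fib(2) + Fib(1) = 1 + 1 = 2

2


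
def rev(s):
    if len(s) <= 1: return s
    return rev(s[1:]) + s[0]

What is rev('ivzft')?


rev('ivzft') = rev('vzft') + 'i'
rev('vzft') = rev('zft') + 'v'
rev('zft') = rev('ft') + 'z'
rev('ft') = rev('t') + 'f'
rev('t') = 't'  (base case)
Concatenating: 't' + 'f' + 'z' + 'v' + 'i' = 'tfzvi'

tfzvi


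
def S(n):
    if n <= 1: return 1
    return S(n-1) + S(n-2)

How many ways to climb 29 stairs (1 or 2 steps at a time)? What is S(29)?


Building up from base cases:
S(0) = 1
S(1) = 1
S(2) = S(1) + S(0) = 1 + 1 = 2
S(3) = S(2) + S(1) = 2 + 1 = 3
S(4) = S(3) + S(2) = 3 + 2 = 5
S(5) = S(4) + S(3) = 5 + 3 = 8
S(6) = S(5) + S(4) = 8 + 5 = 13
S(7) = S(6) + S(5) = 13 + 8 = 21
S(8) = S(7) + S(6) = 21 + 13 = 34
S(9) = S(8) + S(7) = 34 + 21 = 55
S(10) = S(9) + S(8) = 55 + 34 = 89
S(11) = S(10) + S(9) = 89 + 55 = 144
S(12) = S(11) + S(10) = 144 + 89 = 233
S(13) = S(12) + S(11) = 233 + 144 = 377
S(14) = S(13) + S(12) = 377 + 233 = 610
S(15) = S(14) + S(13) = 610 + 377 = 987
S(16) = S(15) + S(14) = 987 + 610 = 1597
S(17) = S(16) + S(15) = 1597 + 987 = 2584
S(18) = S(17) + S(16) = 2584 + 1597 = 4181
S(19) = S(18) + S(17) = 4181 + 2584 = 6765
S(20) = S(19) + S(18) = 6765 + 4181 = 10946
S(21) = S(20) + S(19) = 10946 + 6765 = 17711
S(22) = S(21) + S(20) = 17711 + 10946 = 28657
S(23) = S(22) + S(21) = 28657 + 17711 = 46368
S(24) = S(23) + S(22) = 46368 + 28657 = 75025
S(25) = S(24) + S(23) = 75025 + 46368 = 121393
S(26) = S(25) + S(24) = 121393 + 75025 = 196418
S(27) = S(26) + S(25) = 196418 + 121393 = 317811
S(28) = S(27) + S(26) = 317811 + 196418 = 514229
S(29) = S(28) + S(27) = 514229 + 317811 = 832040

832040


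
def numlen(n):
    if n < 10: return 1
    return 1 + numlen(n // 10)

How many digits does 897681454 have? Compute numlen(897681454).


numlen(897681454) = 1 + numlen(89768145)
numlen(89768145) = 1 + numlen(8976814)
numlen(8976814) = 1 + numlen(897681)
numlen(897681) = 1 + numlen(89768)
numlen(89768) = 1 + numlen(8976)
numlen(8976) = 1 + numlen(897)
numlen(897) = 1 + numlen(89)
numlen(89) = 1 + numlen(8)
numlen(8) = 1  (base case: 8 < 10)
Unwinding: 1 + 1 + 1 + 1 + 1 + 1 + 1 + 1 + 1 = 9

9


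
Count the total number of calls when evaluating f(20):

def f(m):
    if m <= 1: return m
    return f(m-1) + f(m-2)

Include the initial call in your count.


Let C(n) = total calls for f(n)
C(0) = 1, C(1) = 1
C(2) = 1 + C(1) + C(0) = 1 + 1 + 1 = 3
C(3) = 1 + C(2) + C(1) = 1 + 3 + 1 = 5
C(4) = 1 + C(3) + C(2) = 1 + 5 + 3 = 9
C(5) = 1 + C(4) + C(3) = 1 + 9 + 5 = 15
C(6) = 1 + C(5) + C(4) = 1 + 15 + 9 = 25
C(7) = 1 + C(6) + C(5) = 1 + 25 + 15 = 41
C(8) = 1 + C(7) + C(6) = 1 + 41 + 25 = 67
C(9) = 1 + C(8) + C(7) = 1 + 67 + 41 = 109
C(10) = 1 + C(9) + C(8) = 1 + 109 + 67 = 177
C(11) = 1 + C(10) + C(9) = 1 + 177 + 109 = 287
C(12) = 1 + C(11) + C(10) = 1 + 287 + 177 = 465
C(13) = 1 + C(12) + C(11) = 1 + 465 + 287 = 753
C(14) = 1 + C(13) + C(12) = 1 + 753 + 465 = 1219
C(15) = 1 + C(14) + C(13) = 1 + 1219 + 753 = 1973
C(16) = 1 + C(15) + C(14) = 1 + 1973 + 1219 = 3193
C(17) = 1 + C(16) + C(15) = 1 + 3193 + 1973 = 5167
C(18) = 1 + C(17) + C(16) = 1 + 5167 + 3193 = 8361
C(19) = 1 + C(18) + C(17) = 1 + 8361 + 5167 = 13529
C(20) = 1 + C(19) + C(18) = 1 + 13529 + 8361 = 21891

21891
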